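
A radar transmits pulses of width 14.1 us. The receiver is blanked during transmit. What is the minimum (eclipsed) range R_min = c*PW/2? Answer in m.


R_min = 3e8 * 14.1e-6 / 2 = 2115.0 m

2115.0 m


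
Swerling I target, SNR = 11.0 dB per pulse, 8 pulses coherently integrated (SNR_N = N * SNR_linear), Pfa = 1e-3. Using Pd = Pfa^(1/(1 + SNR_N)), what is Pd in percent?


SNR_lin = 10^(11.0/10) = 12.58925
SNR_N = 8 * 12.58925 = 100.714
1/(1 + SNR_N) = 1/101.714 = 0.0098315
Pd = (1e-3)^0.0098315 = 0.93434
Pd = 93.4%

93.4%


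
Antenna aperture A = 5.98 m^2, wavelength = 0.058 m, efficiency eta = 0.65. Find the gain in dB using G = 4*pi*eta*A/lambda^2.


G_linear = 4*pi*0.65*5.98/0.058^2 = 14520.06
G_dB = 10*log10(14520.06) = 41.6 dB

41.6 dB


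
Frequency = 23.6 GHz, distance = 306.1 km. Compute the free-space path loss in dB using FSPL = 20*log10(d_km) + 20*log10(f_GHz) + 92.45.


20*log10(306.1) = 49.72
20*log10(23.6) = 27.46
FSPL = 169.6 dB

169.6 dB


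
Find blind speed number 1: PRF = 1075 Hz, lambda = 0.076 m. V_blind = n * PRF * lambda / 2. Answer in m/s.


V_blind = 1 * 1075 * 0.076 / 2 = 40.9 m/s

40.9 m/s


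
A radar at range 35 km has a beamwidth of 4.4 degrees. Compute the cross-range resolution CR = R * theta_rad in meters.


BW_rad = 0.076794487
CR = 35000 * 0.076794487 = 2687.8 m

2687.8 m


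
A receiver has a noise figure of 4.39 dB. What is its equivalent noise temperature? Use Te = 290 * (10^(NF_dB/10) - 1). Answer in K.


NF_lin = 10^(4.39/10) = 2.747894
Te = 290 * (2.747894 - 1) = 506.9 K

506.9 K


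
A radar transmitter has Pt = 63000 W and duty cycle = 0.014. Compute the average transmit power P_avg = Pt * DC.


P_avg = 63000 * 0.014 = 882.0 W

882.0 W


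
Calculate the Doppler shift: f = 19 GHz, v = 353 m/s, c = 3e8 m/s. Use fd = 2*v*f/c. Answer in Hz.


fd = 2 * 353 * 19000000000.0 / 3e8 = 44713.3 Hz

44713.3 Hz


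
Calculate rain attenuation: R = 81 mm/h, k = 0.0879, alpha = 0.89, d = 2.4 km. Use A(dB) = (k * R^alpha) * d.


gamma = 0.0879 * 81^0.89 = 4.390769 dB/km
A = 4.390769 * 2.4 = 10.54 dB

10.54 dB


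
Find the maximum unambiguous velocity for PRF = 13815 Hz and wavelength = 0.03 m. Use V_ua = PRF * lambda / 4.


V_ua = 13815 * 0.03 / 4 = 103.6 m/s

103.6 m/s


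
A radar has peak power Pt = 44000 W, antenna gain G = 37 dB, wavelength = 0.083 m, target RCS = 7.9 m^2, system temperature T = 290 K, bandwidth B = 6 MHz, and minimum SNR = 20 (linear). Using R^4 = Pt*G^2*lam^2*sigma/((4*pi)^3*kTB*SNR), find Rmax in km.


G_lin = 10^(37/10) = 5011.872336
R^4 = 44000 * 5011.872336^2 * 0.083^2 * 7.9 / ((4*pi)^3 * 1.38e-23 * 290 * 6000000.0 * 20)
R^4 = 6.31172e19 m^4
R_max = (6.31172e19)^(1/4) = 89132.7 m = 89.1 km

89.1 km


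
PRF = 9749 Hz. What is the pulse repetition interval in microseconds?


PRI = 1/9749 = 0.0001025746 s = 102.6 us

102.6 us


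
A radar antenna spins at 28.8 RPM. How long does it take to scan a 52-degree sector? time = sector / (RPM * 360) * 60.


t = 52 / (28.8 * 360) * 60 = 0.3 s

0.3 s


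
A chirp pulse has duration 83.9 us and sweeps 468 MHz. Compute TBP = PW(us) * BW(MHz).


TBP = 83.9 * 468 = 39265.2

39265.2


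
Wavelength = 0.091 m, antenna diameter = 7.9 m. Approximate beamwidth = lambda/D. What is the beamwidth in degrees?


BW_rad = 0.091 / 7.9 = 0.011519
BW_deg = 0.66 degrees

0.66 degrees


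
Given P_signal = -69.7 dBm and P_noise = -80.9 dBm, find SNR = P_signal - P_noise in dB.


SNR = -69.7 - (-80.9) = 11.2 dB

11.2 dB


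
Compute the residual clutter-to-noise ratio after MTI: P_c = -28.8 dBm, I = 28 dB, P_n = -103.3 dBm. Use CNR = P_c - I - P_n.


CNR = -28.8 - 28 - (-103.3) = 46.5 dB

46.5 dB


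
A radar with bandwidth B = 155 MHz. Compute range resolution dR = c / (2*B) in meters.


dR = 3e8 / (2 * 155000000.0) = 0.97 m

0.97 m


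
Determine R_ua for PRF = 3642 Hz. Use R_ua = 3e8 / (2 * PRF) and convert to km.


R_ua = 3e8 / (2 * 3642) = 41186.2 m = 41.2 km

41.2 km


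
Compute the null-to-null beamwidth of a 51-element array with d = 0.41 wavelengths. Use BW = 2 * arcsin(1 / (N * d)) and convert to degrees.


1/(N*d) = 1/(51*0.41) = 0.047824
BW = 2*arcsin(0.047824) = 5.5 degrees

5.5 degrees


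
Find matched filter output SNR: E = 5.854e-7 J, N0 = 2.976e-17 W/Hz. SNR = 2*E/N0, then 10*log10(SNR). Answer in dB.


SNR_lin = 2 * 5.854e-7 / 2.976e-17 = 3.934e10
SNR_dB = 10*log10(3.934e10) = 105.9 dB

105.9 dB


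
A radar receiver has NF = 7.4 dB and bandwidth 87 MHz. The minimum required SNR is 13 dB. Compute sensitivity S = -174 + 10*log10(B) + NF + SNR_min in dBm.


10*log10(87000000.0) = 79.4
S = -174 + 79.4 + 7.4 + 13 = -74.2 dBm

-74.2 dBm


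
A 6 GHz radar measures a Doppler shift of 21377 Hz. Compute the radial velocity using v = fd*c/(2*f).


v = 21377 * 3e8 / (2 * 6000000000.0) = 534.4 m/s

534.4 m/s


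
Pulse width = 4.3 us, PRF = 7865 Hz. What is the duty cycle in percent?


DC = 4.3e-6 * 7865 * 100 = 3.38%

3.38%


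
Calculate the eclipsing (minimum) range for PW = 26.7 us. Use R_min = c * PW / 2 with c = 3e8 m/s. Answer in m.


R_min = 3e8 * 26.7e-6 / 2 = 4005.0 m

4005.0 m


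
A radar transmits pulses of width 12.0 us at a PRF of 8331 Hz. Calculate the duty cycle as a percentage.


DC = 12.0e-6 * 8331 * 100 = 10.0%

10.0%


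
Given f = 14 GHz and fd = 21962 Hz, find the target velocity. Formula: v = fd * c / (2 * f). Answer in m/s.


v = 21962 * 3e8 / (2 * 14000000000.0) = 235.3 m/s

235.3 m/s


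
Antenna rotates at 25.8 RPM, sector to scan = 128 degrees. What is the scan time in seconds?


t = 128 / (25.8 * 360) * 60 = 0.83 s

0.83 s


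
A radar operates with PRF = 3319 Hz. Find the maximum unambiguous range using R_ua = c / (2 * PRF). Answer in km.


R_ua = 3e8 / (2 * 3319) = 45194.3 m = 45.2 km

45.2 km


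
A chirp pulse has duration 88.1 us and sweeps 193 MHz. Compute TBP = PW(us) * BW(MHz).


TBP = 88.1 * 193 = 17003.3

17003.3


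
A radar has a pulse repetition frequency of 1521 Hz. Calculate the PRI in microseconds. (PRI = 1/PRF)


PRI = 1/1521 = 0.0006574622 s = 657.5 us

657.5 us


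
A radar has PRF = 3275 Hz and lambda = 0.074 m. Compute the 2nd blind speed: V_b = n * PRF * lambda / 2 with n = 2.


V_blind = 2 * 3275 * 0.074 / 2 = 242.4 m/s

242.4 m/s


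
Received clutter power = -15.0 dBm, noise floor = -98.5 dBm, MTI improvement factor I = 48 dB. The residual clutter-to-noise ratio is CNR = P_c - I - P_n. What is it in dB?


CNR = -15.0 - 48 - (-98.5) = 35.5 dB

35.5 dB


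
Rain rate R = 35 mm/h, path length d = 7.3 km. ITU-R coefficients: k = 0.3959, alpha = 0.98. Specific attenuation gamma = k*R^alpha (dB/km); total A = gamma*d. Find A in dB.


gamma = 0.3959 * 35^0.98 = 12.905421 dB/km
A = 12.905421 * 7.3 = 94.21 dB

94.21 dB


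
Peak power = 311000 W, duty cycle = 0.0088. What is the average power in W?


P_avg = 311000 * 0.0088 = 2736.8 W

2736.8 W


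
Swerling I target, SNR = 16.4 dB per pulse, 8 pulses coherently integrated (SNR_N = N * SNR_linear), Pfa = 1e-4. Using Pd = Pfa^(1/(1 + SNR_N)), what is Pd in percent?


SNR_lin = 10^(16.4/10) = 43.65158
SNR_N = 8 * 43.65158 = 349.21264
1/(1 + SNR_N) = 1/350.21264 = 0.0028554
Pd = (1e-4)^0.0028554 = 0.97404
Pd = 97.4%

97.4%


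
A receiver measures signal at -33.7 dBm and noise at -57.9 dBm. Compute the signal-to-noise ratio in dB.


SNR = -33.7 - (-57.9) = 24.2 dB

24.2 dB


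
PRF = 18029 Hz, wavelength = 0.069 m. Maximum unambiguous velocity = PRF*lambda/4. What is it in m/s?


V_ua = 18029 * 0.069 / 4 = 311.0 m/s

311.0 m/s


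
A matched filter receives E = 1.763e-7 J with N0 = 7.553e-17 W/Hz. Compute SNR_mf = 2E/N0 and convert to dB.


SNR_lin = 2 * 1.763e-7 / 7.553e-17 = 4.668e9
SNR_dB = 10*log10(4.668e9) = 96.7 dB

96.7 dB


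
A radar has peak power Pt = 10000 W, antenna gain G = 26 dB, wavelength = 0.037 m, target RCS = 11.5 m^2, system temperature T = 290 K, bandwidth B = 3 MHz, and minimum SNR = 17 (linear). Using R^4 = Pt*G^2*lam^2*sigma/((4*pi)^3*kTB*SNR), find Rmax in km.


G_lin = 10^(26/10) = 398.107171
R^4 = 10000 * 398.107171^2 * 0.037^2 * 11.5 / ((4*pi)^3 * 1.38e-23 * 290 * 3000000.0 * 17)
R^4 = 6.16062e16 m^4
R_max = (6.16062e16)^(1/4) = 15754.6 m = 15.8 km

15.8 km


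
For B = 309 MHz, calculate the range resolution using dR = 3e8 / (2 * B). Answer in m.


dR = 3e8 / (2 * 309000000.0) = 0.49 m

0.49 m


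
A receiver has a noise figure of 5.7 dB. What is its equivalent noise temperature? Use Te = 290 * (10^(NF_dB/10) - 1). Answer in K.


NF_lin = 10^(5.7/10) = 3.715352
Te = 290 * (3.715352 - 1) = 787.5 K

787.5 K


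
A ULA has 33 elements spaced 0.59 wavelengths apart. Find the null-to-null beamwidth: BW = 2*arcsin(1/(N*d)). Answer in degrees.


1/(N*d) = 1/(33*0.59) = 0.051361
BW = 2*arcsin(0.051361) = 5.9 degrees

5.9 degrees


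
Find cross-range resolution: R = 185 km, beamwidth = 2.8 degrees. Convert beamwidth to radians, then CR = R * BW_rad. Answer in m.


BW_rad = 0.048869219
CR = 185000 * 0.048869219 = 9040.8 m

9040.8 m


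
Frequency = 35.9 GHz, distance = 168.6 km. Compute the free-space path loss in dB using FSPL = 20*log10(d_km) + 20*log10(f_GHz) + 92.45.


20*log10(168.6) = 44.54
20*log10(35.9) = 31.1
FSPL = 168.1 dB

168.1 dB


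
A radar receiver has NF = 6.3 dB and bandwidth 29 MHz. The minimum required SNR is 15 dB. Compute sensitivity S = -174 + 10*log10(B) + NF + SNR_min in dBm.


10*log10(29000000.0) = 74.62
S = -174 + 74.62 + 6.3 + 15 = -78.1 dBm

-78.1 dBm


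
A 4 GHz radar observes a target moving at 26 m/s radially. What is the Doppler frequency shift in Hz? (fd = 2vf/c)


fd = 2 * 26 * 4000000000.0 / 3e8 = 693.3 Hz

693.3 Hz


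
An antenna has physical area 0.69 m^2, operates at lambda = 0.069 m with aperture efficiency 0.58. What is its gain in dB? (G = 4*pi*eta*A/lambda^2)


G_linear = 4*pi*0.58*0.69/0.069^2 = 1056.3
G_dB = 10*log10(1056.3) = 30.2 dB

30.2 dB


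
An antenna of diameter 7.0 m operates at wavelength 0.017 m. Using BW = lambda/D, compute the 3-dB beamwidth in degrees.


BW_rad = 0.017 / 7.0 = 0.002429
BW_deg = 0.14 degrees

0.14 degrees


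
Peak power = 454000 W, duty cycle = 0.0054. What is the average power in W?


P_avg = 454000 * 0.0054 = 2451.6 W

2451.6 W


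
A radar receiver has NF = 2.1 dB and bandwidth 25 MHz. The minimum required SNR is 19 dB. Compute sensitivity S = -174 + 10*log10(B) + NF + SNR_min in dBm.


10*log10(25000000.0) = 73.98
S = -174 + 73.98 + 2.1 + 19 = -78.9 dBm

-78.9 dBm


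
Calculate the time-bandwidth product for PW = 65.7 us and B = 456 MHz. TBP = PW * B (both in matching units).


TBP = 65.7 * 456 = 29959.2

29959.2


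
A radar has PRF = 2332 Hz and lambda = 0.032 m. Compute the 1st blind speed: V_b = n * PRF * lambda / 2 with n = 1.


V_blind = 1 * 2332 * 0.032 / 2 = 37.3 m/s

37.3 m/s


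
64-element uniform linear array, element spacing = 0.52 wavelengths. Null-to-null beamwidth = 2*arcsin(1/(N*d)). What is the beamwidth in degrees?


1/(N*d) = 1/(64*0.52) = 0.030048
BW = 2*arcsin(0.030048) = 3.4 degrees

3.4 degrees


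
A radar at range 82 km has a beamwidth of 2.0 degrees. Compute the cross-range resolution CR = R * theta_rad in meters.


BW_rad = 0.034906585
CR = 82000 * 0.034906585 = 2862.3 m

2862.3 m


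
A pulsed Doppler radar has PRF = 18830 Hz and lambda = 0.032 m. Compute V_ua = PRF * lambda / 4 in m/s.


V_ua = 18830 * 0.032 / 4 = 150.6 m/s

150.6 m/s


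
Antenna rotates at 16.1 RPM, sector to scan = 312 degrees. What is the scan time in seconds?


t = 312 / (16.1 * 360) * 60 = 3.23 s

3.23 s


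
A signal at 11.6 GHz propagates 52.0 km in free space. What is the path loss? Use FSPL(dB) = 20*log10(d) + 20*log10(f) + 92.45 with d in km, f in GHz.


20*log10(52.0) = 34.32
20*log10(11.6) = 21.29
FSPL = 148.1 dB

148.1 dB


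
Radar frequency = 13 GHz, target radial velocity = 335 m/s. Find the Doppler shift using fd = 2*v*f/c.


fd = 2 * 335 * 13000000000.0 / 3e8 = 29033.3 Hz

29033.3 Hz


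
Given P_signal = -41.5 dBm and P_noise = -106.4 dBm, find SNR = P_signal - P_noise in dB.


SNR = -41.5 - (-106.4) = 64.9 dB

64.9 dB


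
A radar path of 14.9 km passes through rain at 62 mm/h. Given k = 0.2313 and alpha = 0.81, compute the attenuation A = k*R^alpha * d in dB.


gamma = 0.2313 * 62^0.81 = 6.546556 dB/km
A = 6.546556 * 14.9 = 97.54 dB

97.54 dB


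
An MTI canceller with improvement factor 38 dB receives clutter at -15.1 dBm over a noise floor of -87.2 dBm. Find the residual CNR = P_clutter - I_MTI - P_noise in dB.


CNR = -15.1 - 38 - (-87.2) = 34.1 dB

34.1 dB


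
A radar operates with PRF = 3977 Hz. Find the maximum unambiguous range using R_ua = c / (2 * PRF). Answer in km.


R_ua = 3e8 / (2 * 3977) = 37716.9 m = 37.7 km

37.7 km


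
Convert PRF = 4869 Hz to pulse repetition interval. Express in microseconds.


PRI = 1/4869 = 0.000205381 s = 205.4 us

205.4 us


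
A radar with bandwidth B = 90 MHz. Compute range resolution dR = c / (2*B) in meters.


dR = 3e8 / (2 * 90000000.0) = 1.67 m

1.67 m


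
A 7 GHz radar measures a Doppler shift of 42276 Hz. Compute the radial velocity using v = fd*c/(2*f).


v = 42276 * 3e8 / (2 * 7000000000.0) = 905.9 m/s

905.9 m/s


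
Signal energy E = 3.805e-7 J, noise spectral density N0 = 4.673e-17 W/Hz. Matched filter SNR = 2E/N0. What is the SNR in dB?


SNR_lin = 2 * 3.805e-7 / 4.673e-17 = 1.629e10
SNR_dB = 10*log10(1.629e10) = 102.1 dB

102.1 dB


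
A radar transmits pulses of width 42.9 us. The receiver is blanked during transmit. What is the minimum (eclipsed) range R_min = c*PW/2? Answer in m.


R_min = 3e8 * 42.9e-6 / 2 = 6435.0 m

6435.0 m


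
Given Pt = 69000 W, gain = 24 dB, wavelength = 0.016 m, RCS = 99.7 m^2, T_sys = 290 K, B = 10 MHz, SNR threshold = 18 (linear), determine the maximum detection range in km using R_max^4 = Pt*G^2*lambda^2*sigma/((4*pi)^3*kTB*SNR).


G_lin = 10^(24/10) = 251.188643
R^4 = 69000 * 251.188643^2 * 0.016^2 * 99.7 / ((4*pi)^3 * 1.38e-23 * 290 * 10000000.0 * 18)
R^4 = 7.77329e16 m^4
R_max = (7.77329e16)^(1/4) = 16697.5 m = 16.7 km

16.7 km


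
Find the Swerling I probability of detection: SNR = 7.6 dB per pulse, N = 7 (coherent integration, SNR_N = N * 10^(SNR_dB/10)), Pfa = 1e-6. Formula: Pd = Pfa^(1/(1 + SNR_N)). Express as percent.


SNR_lin = 10^(7.6/10) = 5.7544
SNR_N = 7 * 5.7544 = 40.2808
1/(1 + SNR_N) = 1/41.2808 = 0.0242243
Pd = (1e-6)^0.0242243 = 0.71557
Pd = 71.6%

71.6%


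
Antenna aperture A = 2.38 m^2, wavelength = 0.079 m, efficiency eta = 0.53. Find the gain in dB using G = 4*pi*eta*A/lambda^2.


G_linear = 4*pi*0.53*2.38/0.079^2 = 2539.85
G_dB = 10*log10(2539.85) = 34.0 dB

34.0 dB


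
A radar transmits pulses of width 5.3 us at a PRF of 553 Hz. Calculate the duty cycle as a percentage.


DC = 5.3e-6 * 553 * 100 = 0.29%

0.29%


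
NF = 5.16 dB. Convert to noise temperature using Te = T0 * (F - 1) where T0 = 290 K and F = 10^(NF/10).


NF_lin = 10^(5.16/10) = 3.280953
Te = 290 * (3.280953 - 1) = 661.5 K

661.5 K


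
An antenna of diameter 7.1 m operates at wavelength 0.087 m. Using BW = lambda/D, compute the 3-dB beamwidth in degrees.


BW_rad = 0.087 / 7.1 = 0.012254
BW_deg = 0.7 degrees

0.7 degrees


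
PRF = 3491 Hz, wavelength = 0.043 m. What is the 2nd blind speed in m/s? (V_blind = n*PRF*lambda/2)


V_blind = 2 * 3491 * 0.043 / 2 = 150.1 m/s

150.1 m/s


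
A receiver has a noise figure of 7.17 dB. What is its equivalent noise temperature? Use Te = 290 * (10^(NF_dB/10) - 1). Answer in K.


NF_lin = 10^(7.17/10) = 5.211947
Te = 290 * (5.211947 - 1) = 1221.5 K

1221.5 K


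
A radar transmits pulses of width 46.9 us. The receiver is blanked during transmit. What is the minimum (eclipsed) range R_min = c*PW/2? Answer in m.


R_min = 3e8 * 46.9e-6 / 2 = 7035.0 m

7035.0 m


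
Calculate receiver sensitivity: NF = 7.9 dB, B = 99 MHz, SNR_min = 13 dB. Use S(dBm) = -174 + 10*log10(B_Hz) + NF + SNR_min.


10*log10(99000000.0) = 79.96
S = -174 + 79.96 + 7.9 + 13 = -73.1 dBm

-73.1 dBm


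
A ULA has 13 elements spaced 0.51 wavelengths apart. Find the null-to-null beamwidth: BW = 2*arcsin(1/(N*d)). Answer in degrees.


1/(N*d) = 1/(13*0.51) = 0.15083
BW = 2*arcsin(0.15083) = 17.4 degrees

17.4 degrees


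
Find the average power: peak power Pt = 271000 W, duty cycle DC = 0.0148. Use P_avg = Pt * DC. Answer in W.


P_avg = 271000 * 0.0148 = 4010.8 W

4010.8 W


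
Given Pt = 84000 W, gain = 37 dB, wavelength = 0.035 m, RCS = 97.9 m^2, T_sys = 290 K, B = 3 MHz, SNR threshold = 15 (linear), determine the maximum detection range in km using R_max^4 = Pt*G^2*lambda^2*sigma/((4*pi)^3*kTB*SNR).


G_lin = 10^(37/10) = 5011.872336
R^4 = 84000 * 5011.872336^2 * 0.035^2 * 97.9 / ((4*pi)^3 * 1.38e-23 * 290 * 3000000.0 * 15)
R^4 = 7.08074e20 m^4
R_max = (7.08074e20)^(1/4) = 163124.7 m = 163.1 km

163.1 km


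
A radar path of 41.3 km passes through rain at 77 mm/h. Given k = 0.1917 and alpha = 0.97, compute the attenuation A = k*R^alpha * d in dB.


gamma = 0.1917 * 77^0.97 = 12.957407 dB/km
A = 12.957407 * 41.3 = 535.14 dB

535.14 dB


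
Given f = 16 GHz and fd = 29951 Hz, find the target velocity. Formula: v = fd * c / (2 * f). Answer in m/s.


v = 29951 * 3e8 / (2 * 16000000000.0) = 280.8 m/s

280.8 m/s


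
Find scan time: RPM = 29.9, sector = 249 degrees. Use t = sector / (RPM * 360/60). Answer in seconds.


t = 249 / (29.9 * 360) * 60 = 1.39 s

1.39 s


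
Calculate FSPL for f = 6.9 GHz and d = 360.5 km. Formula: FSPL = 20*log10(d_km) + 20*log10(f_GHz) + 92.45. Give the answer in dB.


20*log10(360.5) = 51.14
20*log10(6.9) = 16.78
FSPL = 160.4 dB

160.4 dB


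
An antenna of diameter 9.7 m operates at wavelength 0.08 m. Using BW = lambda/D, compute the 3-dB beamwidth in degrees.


BW_rad = 0.08 / 9.7 = 0.008247
BW_deg = 0.47 degrees

0.47 degrees


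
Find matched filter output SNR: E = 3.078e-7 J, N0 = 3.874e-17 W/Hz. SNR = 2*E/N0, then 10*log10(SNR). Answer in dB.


SNR_lin = 2 * 3.078e-7 / 3.874e-17 = 1.589e10
SNR_dB = 10*log10(1.589e10) = 102.0 dB

102.0 dB


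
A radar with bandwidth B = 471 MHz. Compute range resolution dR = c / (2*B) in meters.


dR = 3e8 / (2 * 471000000.0) = 0.32 m

0.32 m


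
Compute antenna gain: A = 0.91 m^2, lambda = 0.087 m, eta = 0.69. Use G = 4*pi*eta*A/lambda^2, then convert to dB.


G_linear = 4*pi*0.69*0.91/0.087^2 = 1042.47
G_dB = 10*log10(1042.47) = 30.2 dB

30.2 dB


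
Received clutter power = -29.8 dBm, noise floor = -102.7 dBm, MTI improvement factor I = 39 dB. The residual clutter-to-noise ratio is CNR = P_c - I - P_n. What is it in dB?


CNR = -29.8 - 39 - (-102.7) = 33.9 dB

33.9 dB


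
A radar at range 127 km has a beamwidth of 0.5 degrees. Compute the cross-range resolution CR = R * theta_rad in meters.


BW_rad = 0.008726646
CR = 127000 * 0.008726646 = 1108.3 m

1108.3 m


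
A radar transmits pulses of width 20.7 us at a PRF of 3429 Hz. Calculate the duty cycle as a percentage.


DC = 20.7e-6 * 3429 * 100 = 7.1%

7.1%


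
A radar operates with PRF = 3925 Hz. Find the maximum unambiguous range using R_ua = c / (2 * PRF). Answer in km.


R_ua = 3e8 / (2 * 3925) = 38216.6 m = 38.2 km

38.2 km


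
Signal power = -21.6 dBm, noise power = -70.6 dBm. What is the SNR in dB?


SNR = -21.6 - (-70.6) = 49.0 dB

49.0 dB


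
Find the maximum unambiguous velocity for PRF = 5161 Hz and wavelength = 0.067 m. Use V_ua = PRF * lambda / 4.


V_ua = 5161 * 0.067 / 4 = 86.4 m/s

86.4 m/s


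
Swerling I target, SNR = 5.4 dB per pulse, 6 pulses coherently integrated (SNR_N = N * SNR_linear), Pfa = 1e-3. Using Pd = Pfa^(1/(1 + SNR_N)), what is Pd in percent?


SNR_lin = 10^(5.4/10) = 3.46737
SNR_N = 6 * 3.46737 = 20.80422
1/(1 + SNR_N) = 1/21.80422 = 0.0458627
Pd = (1e-3)^0.0458627 = 0.72847
Pd = 72.8%

72.8%


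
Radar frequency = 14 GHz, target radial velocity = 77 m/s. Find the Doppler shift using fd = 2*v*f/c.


fd = 2 * 77 * 14000000000.0 / 3e8 = 7186.7 Hz

7186.7 Hz


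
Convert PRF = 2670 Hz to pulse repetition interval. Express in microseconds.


PRI = 1/2670 = 0.0003745318 s = 374.5 us

374.5 us


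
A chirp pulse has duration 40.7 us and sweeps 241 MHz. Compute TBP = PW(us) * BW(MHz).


TBP = 40.7 * 241 = 9808.7

9808.7


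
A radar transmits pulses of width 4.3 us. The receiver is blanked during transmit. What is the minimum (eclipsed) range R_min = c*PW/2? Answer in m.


R_min = 3e8 * 4.3e-6 / 2 = 645.0 m

645.0 m


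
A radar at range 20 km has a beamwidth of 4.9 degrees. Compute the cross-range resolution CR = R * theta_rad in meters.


BW_rad = 0.085521133
CR = 20000 * 0.085521133 = 1710.4 m

1710.4 m


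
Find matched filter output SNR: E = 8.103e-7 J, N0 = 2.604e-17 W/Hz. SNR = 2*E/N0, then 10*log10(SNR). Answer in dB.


SNR_lin = 2 * 8.103e-7 / 2.604e-17 = 6.224e10
SNR_dB = 10*log10(6.224e10) = 107.9 dB

107.9 dB


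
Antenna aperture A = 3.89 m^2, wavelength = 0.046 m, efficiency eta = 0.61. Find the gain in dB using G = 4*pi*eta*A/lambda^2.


G_linear = 4*pi*0.61*3.89/0.046^2 = 14092.03
G_dB = 10*log10(14092.03) = 41.5 dB

41.5 dB


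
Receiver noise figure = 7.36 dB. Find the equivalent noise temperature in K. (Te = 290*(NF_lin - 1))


NF_lin = 10^(7.36/10) = 5.445027
Te = 290 * (5.445027 - 1) = 1289.1 K

1289.1 K


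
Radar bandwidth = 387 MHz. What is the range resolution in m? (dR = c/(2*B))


dR = 3e8 / (2 * 387000000.0) = 0.39 m

0.39 m


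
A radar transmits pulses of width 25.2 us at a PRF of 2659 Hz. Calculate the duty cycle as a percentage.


DC = 25.2e-6 * 2659 * 100 = 6.7%

6.7%


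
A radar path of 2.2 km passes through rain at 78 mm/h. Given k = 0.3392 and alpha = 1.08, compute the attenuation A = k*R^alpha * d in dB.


gamma = 0.3392 * 78^1.08 = 37.490222 dB/km
A = 37.490222 * 2.2 = 82.48 dB

82.48 dB


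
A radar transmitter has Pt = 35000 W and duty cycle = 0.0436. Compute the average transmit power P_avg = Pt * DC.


P_avg = 35000 * 0.0436 = 1526.0 W

1526.0 W


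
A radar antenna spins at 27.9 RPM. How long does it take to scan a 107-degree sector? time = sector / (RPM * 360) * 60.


t = 107 / (27.9 * 360) * 60 = 0.64 s

0.64 s


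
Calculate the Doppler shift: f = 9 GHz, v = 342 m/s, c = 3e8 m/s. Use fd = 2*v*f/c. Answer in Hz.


fd = 2 * 342 * 9000000000.0 / 3e8 = 20520.0 Hz

20520.0 Hz


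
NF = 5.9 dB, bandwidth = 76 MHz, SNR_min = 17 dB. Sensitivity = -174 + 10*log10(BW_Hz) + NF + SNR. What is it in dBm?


10*log10(76000000.0) = 78.81
S = -174 + 78.81 + 5.9 + 17 = -72.3 dBm

-72.3 dBm


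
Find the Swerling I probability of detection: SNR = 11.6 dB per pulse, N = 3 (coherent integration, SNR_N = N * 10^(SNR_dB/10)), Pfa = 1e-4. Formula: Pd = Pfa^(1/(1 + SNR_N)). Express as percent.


SNR_lin = 10^(11.6/10) = 14.4544
SNR_N = 3 * 14.4544 = 43.3632
1/(1 + SNR_N) = 1/44.3632 = 0.0225412
Pd = (1e-4)^0.0225412 = 0.81252
Pd = 81.3%

81.3%


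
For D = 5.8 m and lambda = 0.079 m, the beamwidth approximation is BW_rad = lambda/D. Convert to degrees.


BW_rad = 0.079 / 5.8 = 0.013621
BW_deg = 0.78 degrees

0.78 degrees


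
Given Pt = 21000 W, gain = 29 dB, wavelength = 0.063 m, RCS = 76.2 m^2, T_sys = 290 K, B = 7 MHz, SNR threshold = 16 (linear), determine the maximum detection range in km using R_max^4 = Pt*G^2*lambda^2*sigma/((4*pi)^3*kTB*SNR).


G_lin = 10^(29/10) = 794.328235
R^4 = 21000 * 794.328235^2 * 0.063^2 * 76.2 / ((4*pi)^3 * 1.38e-23 * 290 * 7000000.0 * 16)
R^4 = 4.50537e18 m^4
R_max = (4.50537e18)^(1/4) = 46071.5 m = 46.1 km

46.1 km


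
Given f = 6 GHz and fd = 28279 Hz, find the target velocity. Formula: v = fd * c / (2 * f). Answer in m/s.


v = 28279 * 3e8 / (2 * 6000000000.0) = 707.0 m/s

707.0 m/s


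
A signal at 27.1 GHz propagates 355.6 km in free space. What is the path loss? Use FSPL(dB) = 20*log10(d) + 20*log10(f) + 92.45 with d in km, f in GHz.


20*log10(355.6) = 51.02
20*log10(27.1) = 28.66
FSPL = 172.1 dB

172.1 dB


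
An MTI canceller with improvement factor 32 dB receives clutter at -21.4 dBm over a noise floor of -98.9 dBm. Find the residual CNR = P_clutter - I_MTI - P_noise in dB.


CNR = -21.4 - 32 - (-98.9) = 45.5 dB

45.5 dB


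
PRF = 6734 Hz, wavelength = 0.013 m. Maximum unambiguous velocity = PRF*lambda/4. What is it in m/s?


V_ua = 6734 * 0.013 / 4 = 21.9 m/s

21.9 m/s


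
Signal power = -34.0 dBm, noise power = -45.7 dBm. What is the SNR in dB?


SNR = -34.0 - (-45.7) = 11.7 dB

11.7 dB


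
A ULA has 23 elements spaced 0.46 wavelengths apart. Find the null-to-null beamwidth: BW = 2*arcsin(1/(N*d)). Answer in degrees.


1/(N*d) = 1/(23*0.46) = 0.094518
BW = 2*arcsin(0.094518) = 10.8 degrees

10.8 degrees


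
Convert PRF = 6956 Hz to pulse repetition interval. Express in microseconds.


PRI = 1/6956 = 0.0001437608 s = 143.8 us

143.8 us


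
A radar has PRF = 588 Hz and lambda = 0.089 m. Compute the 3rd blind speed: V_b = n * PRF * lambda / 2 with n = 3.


V_blind = 3 * 588 * 0.089 / 2 = 78.5 m/s

78.5 m/s


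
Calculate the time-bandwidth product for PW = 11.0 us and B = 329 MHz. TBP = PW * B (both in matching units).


TBP = 11.0 * 329 = 3619.0

3619.0


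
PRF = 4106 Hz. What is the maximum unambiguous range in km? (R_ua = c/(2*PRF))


R_ua = 3e8 / (2 * 4106) = 36531.9 m = 36.5 km

36.5 km


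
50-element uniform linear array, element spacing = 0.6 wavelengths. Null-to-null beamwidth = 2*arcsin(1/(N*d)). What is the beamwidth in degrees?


1/(N*d) = 1/(50*0.6) = 0.033333
BW = 2*arcsin(0.033333) = 3.8 degrees

3.8 degrees


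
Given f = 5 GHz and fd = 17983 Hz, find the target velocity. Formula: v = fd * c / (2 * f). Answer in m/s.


v = 17983 * 3e8 / (2 * 5000000000.0) = 539.5 m/s

539.5 m/s


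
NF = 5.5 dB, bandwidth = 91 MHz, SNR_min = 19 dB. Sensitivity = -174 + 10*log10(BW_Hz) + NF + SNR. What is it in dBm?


10*log10(91000000.0) = 79.59
S = -174 + 79.59 + 5.5 + 19 = -69.9 dBm

-69.9 dBm


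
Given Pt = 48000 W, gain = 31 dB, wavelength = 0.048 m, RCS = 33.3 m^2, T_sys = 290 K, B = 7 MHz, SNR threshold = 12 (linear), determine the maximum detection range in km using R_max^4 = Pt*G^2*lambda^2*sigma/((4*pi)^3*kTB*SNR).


G_lin = 10^(31/10) = 1258.925412
R^4 = 48000 * 1258.925412^2 * 0.048^2 * 33.3 / ((4*pi)^3 * 1.38e-23 * 290 * 7000000.0 * 12)
R^4 = 8.74947e18 m^4
R_max = (8.74947e18)^(1/4) = 54387.0 m = 54.4 km

54.4 km


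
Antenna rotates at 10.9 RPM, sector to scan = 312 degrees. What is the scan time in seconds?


t = 312 / (10.9 * 360) * 60 = 4.77 s

4.77 s


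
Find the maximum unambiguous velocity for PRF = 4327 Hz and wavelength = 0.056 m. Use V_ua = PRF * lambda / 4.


V_ua = 4327 * 0.056 / 4 = 60.6 m/s

60.6 m/s


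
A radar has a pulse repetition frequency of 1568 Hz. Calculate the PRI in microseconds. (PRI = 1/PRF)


PRI = 1/1568 = 0.0006377551 s = 637.8 us

637.8 us


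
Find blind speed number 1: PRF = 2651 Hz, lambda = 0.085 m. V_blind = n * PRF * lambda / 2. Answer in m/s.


V_blind = 1 * 2651 * 0.085 / 2 = 112.7 m/s

112.7 m/s


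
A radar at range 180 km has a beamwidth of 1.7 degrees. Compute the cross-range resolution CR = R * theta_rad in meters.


BW_rad = 0.029670597
CR = 180000 * 0.029670597 = 5340.7 m

5340.7 m


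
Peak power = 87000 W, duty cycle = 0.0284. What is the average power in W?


P_avg = 87000 * 0.0284 = 2470.8 W

2470.8 W


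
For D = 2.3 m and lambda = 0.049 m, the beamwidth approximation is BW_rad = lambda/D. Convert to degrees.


BW_rad = 0.049 / 2.3 = 0.021304
BW_deg = 1.22 degrees

1.22 degrees


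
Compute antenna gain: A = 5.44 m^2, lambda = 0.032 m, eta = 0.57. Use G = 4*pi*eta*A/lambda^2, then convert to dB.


G_linear = 4*pi*0.57*5.44/0.032^2 = 38052.54
G_dB = 10*log10(38052.54) = 45.8 dB

45.8 dB


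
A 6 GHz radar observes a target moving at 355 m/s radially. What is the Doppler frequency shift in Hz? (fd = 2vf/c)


fd = 2 * 355 * 6000000000.0 / 3e8 = 14200.0 Hz

14200.0 Hz


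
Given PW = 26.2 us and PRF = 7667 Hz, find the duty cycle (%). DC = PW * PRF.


DC = 26.2e-6 * 7667 * 100 = 20.09%

20.09%


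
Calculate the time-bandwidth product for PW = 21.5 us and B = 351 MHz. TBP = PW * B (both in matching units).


TBP = 21.5 * 351 = 7546.5

7546.5


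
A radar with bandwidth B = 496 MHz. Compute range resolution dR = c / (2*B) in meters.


dR = 3e8 / (2 * 496000000.0) = 0.3 m

0.3 m


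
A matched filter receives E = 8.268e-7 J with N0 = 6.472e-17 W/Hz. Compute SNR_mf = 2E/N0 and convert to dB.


SNR_lin = 2 * 8.268e-7 / 6.472e-17 = 2.555e10
SNR_dB = 10*log10(2.555e10) = 104.1 dB

104.1 dB


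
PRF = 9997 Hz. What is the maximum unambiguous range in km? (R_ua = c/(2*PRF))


R_ua = 3e8 / (2 * 9997) = 15004.5 m = 15.0 km

15.0 km


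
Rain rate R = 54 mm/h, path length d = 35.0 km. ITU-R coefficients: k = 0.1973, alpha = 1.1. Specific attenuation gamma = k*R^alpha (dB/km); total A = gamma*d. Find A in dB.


gamma = 0.1973 * 54^1.1 = 15.876699 dB/km
A = 15.876699 * 35.0 = 555.68 dB

555.68 dB


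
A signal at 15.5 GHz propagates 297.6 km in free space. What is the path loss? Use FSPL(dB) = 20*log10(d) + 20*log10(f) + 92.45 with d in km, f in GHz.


20*log10(297.6) = 49.47
20*log10(15.5) = 23.81
FSPL = 165.7 dB

165.7 dB


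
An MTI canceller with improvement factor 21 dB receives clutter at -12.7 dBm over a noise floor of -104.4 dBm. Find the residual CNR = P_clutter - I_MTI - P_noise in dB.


CNR = -12.7 - 21 - (-104.4) = 70.7 dB

70.7 dB


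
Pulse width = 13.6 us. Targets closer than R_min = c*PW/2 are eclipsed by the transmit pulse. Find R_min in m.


R_min = 3e8 * 13.6e-6 / 2 = 2040.0 m

2040.0 m


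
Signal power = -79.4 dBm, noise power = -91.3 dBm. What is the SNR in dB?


SNR = -79.4 - (-91.3) = 11.9 dB

11.9 dB


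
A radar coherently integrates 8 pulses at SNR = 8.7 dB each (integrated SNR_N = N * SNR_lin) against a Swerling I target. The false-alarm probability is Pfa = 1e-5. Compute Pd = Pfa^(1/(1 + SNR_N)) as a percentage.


SNR_lin = 10^(8.7/10) = 7.4131
SNR_N = 8 * 7.4131 = 59.3048
1/(1 + SNR_N) = 1/60.3048 = 0.0165824
Pd = (1e-5)^0.0165824 = 0.82621
Pd = 82.6%

82.6%


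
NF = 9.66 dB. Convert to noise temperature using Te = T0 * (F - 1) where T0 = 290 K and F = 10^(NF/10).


NF_lin = 10^(9.66/10) = 9.246982
Te = 290 * (9.246982 - 1) = 2391.6 K

2391.6 K


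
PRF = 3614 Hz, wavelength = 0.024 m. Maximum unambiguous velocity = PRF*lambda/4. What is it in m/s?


V_ua = 3614 * 0.024 / 4 = 21.7 m/s

21.7 m/s


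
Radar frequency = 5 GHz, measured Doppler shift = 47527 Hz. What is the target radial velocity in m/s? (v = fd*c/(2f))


v = 47527 * 3e8 / (2 * 5000000000.0) = 1425.8 m/s

1425.8 m/s


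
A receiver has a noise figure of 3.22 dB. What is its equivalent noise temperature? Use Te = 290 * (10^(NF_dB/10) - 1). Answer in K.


NF_lin = 10^(3.22/10) = 2.09894
Te = 290 * (2.09894 - 1) = 318.7 K

318.7 K


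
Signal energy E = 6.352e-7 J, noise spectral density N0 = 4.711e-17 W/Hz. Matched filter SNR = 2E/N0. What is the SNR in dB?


SNR_lin = 2 * 6.352e-7 / 4.711e-17 = 2.697e10
SNR_dB = 10*log10(2.697e10) = 104.3 dB

104.3 dB


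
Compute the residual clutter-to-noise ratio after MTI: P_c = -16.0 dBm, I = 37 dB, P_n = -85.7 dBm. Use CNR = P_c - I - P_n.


CNR = -16.0 - 37 - (-85.7) = 32.7 dB

32.7 dB


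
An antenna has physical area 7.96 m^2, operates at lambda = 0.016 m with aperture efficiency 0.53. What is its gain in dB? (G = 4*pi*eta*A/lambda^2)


G_linear = 4*pi*0.53*7.96/0.016^2 = 207089.86
G_dB = 10*log10(207089.86) = 53.2 dB

53.2 dB


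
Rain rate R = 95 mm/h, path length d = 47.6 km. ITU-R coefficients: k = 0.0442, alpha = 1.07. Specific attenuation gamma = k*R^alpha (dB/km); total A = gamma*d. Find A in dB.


gamma = 0.0442 * 95^1.07 = 5.775459 dB/km
A = 5.775459 * 47.6 = 274.91 dB

274.91 dB


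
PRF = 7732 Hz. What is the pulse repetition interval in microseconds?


PRI = 1/7732 = 0.0001293326 s = 129.3 us

129.3 us


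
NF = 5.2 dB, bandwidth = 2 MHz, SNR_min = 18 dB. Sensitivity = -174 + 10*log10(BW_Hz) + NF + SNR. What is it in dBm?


10*log10(2000000.0) = 63.01
S = -174 + 63.01 + 5.2 + 18 = -87.8 dBm

-87.8 dBm


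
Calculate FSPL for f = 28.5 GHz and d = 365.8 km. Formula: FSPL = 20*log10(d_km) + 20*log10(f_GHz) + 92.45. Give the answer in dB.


20*log10(365.8) = 51.26
20*log10(28.5) = 29.1
FSPL = 172.8 dB

172.8 dB


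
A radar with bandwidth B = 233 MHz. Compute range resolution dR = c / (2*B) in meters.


dR = 3e8 / (2 * 233000000.0) = 0.64 m

0.64 m


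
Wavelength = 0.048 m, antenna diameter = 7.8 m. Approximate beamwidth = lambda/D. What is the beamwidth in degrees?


BW_rad = 0.048 / 7.8 = 0.006154
BW_deg = 0.35 degrees

0.35 degrees


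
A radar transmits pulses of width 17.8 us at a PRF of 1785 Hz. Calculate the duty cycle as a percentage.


DC = 17.8e-6 * 1785 * 100 = 3.18%

3.18%


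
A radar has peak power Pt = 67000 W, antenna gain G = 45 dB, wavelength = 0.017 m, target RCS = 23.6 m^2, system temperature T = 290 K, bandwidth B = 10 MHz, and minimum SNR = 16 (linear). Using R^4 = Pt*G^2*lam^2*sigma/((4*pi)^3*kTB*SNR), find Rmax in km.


G_lin = 10^(45/10) = 31622.776602
R^4 = 67000 * 31622.776602^2 * 0.017^2 * 23.6 / ((4*pi)^3 * 1.38e-23 * 290 * 10000000.0 * 16)
R^4 = 3.59632e20 m^4
R_max = (3.59632e20)^(1/4) = 137709.7 m = 137.7 km

137.7 km


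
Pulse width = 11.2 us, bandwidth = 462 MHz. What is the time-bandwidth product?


TBP = 11.2 * 462 = 5174.4

5174.4


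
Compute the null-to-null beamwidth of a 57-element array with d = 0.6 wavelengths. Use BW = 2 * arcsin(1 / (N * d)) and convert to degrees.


1/(N*d) = 1/(57*0.6) = 0.02924
BW = 2*arcsin(0.02924) = 3.4 degrees

3.4 degrees


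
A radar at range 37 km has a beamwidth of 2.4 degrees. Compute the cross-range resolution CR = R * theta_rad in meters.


BW_rad = 0.041887902
CR = 37000 * 0.041887902 = 1549.9 m

1549.9 m


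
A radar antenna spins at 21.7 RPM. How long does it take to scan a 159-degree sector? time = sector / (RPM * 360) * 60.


t = 159 / (21.7 * 360) * 60 = 1.22 s

1.22 s


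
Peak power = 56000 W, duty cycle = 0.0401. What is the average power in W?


P_avg = 56000 * 0.0401 = 2245.6 W

2245.6 W


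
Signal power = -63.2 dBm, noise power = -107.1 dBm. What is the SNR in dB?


SNR = -63.2 - (-107.1) = 43.9 dB

43.9 dB


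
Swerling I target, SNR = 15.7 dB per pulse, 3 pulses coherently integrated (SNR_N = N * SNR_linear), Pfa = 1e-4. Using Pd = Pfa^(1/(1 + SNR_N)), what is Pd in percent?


SNR_lin = 10^(15.7/10) = 37.15352
SNR_N = 3 * 37.15352 = 111.46056
1/(1 + SNR_N) = 1/112.46056 = 0.008892
Pd = (1e-4)^0.008892 = 0.92137
Pd = 92.1%

92.1%


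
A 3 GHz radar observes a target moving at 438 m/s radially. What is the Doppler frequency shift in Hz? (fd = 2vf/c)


fd = 2 * 438 * 3000000000.0 / 3e8 = 8760.0 Hz

8760.0 Hz


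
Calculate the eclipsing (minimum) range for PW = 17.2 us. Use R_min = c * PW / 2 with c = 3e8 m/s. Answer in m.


R_min = 3e8 * 17.2e-6 / 2 = 2580.0 m

2580.0 m


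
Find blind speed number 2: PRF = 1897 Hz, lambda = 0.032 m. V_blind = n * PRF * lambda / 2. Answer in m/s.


V_blind = 2 * 1897 * 0.032 / 2 = 60.7 m/s

60.7 m/s


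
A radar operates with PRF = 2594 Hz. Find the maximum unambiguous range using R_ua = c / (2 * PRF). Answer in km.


R_ua = 3e8 / (2 * 2594) = 57825.8 m = 57.8 km

57.8 km


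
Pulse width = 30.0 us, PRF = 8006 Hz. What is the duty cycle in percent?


DC = 30.0e-6 * 8006 * 100 = 24.02%

24.02%


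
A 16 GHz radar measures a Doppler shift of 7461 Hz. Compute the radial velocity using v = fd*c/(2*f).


v = 7461 * 3e8 / (2 * 16000000000.0) = 69.9 m/s

69.9 m/s


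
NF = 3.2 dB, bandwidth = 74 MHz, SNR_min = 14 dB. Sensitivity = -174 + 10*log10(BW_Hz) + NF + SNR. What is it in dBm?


10*log10(74000000.0) = 78.69
S = -174 + 78.69 + 3.2 + 14 = -78.1 dBm

-78.1 dBm


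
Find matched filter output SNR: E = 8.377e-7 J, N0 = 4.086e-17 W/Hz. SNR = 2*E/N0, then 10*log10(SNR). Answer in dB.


SNR_lin = 2 * 8.377e-7 / 4.086e-17 = 4.1e10
SNR_dB = 10*log10(4.1e10) = 106.1 dB

106.1 dB


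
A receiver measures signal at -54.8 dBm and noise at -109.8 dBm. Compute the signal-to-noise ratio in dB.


SNR = -54.8 - (-109.8) = 55.0 dB

55.0 dB


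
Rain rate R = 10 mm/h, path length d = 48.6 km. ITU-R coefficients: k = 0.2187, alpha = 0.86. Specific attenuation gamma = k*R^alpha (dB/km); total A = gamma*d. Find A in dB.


gamma = 0.2187 * 10^0.86 = 1.584341 dB/km
A = 1.584341 * 48.6 = 77.0 dB

77.0 dB


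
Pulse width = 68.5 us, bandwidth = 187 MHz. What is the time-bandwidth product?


TBP = 68.5 * 187 = 12809.5

12809.5


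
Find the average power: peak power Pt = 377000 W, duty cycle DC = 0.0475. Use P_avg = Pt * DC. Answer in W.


P_avg = 377000 * 0.0475 = 17907.5 W

17907.5 W


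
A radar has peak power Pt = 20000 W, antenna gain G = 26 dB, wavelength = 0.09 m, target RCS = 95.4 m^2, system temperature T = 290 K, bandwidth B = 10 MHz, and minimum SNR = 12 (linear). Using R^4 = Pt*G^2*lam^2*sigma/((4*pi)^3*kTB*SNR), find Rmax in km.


G_lin = 10^(26/10) = 398.107171
R^4 = 20000 * 398.107171^2 * 0.09^2 * 95.4 / ((4*pi)^3 * 1.38e-23 * 290 * 10000000.0 * 12)
R^4 = 2.57025e18 m^4
R_max = (2.57025e18)^(1/4) = 40040.0 m = 40.0 km

40.0 km


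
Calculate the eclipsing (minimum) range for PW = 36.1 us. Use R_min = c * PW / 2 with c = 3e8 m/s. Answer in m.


R_min = 3e8 * 36.1e-6 / 2 = 5415.0 m

5415.0 m


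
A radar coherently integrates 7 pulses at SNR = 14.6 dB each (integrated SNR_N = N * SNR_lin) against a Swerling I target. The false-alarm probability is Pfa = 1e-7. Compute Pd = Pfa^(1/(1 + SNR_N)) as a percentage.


SNR_lin = 10^(14.6/10) = 28.84032
SNR_N = 7 * 28.84032 = 201.88224
1/(1 + SNR_N) = 1/202.88224 = 0.004929
Pd = (1e-7)^0.004929 = 0.92363
Pd = 92.4%

92.4%


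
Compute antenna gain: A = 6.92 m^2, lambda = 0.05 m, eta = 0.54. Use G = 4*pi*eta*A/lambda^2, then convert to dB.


G_linear = 4*pi*0.54*6.92/0.05^2 = 18783.21
G_dB = 10*log10(18783.21) = 42.7 dB

42.7 dB


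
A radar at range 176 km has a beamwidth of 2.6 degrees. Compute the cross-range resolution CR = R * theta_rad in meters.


BW_rad = 0.045378561
CR = 176000 * 0.045378561 = 7986.6 m

7986.6 m


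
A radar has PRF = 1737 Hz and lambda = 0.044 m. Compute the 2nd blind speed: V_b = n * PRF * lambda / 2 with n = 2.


V_blind = 2 * 1737 * 0.044 / 2 = 76.4 m/s

76.4 m/s


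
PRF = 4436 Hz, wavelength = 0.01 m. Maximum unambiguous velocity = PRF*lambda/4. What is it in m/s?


V_ua = 4436 * 0.01 / 4 = 11.1 m/s

11.1 m/s


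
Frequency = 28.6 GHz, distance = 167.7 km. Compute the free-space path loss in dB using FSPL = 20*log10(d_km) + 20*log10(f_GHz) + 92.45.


20*log10(167.7) = 44.49
20*log10(28.6) = 29.13
FSPL = 166.1 dB

166.1 dB


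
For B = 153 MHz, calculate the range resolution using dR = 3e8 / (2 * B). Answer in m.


dR = 3e8 / (2 * 153000000.0) = 0.98 m

0.98 m


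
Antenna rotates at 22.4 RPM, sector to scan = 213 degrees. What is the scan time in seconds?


t = 213 / (22.4 * 360) * 60 = 1.58 s

1.58 s


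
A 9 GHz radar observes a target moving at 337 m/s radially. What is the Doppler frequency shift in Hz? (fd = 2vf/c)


fd = 2 * 337 * 9000000000.0 / 3e8 = 20220.0 Hz

20220.0 Hz
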